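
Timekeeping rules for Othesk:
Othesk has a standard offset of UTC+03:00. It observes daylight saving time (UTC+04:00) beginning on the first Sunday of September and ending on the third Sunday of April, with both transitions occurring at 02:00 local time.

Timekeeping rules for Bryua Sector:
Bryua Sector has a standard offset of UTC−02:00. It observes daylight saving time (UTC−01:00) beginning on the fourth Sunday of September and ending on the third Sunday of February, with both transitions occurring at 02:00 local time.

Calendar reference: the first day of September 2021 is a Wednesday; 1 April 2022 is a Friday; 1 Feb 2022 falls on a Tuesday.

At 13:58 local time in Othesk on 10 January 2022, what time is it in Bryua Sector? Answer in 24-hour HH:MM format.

08:58

1 September 2021 is a Wednesday, so the first Sunday is September 5.
1 April 2022 is a Friday, so the first Sunday is April 3 and the third is April 17.
10 January 2022 lies within the daylight-saving period (5 September 2021 – 17 April 2022), so Othesk is on daylight time, UTC+04:00.
13:58 Othesk − 4h = 09:58 UTC.
1 September 2021 is a Wednesday, so the first Sunday is September 5 and the fourth is September 26.
1 February 2022 is a Tuesday, so the first Sunday is February 6 and the third is February 20.
At the standard offset (UTC−02:00), 09:58 UTC − 2h = 07:58 Bryua Sector standard time.
Daylight saving runs 26 September 2021 – 20 February 2022; the standard-time date in Bryua Sector, 10 January 2022, is inside that window, so Bryua Sector is at UTC−01:00.
09:58 UTC − 1h = 08:58 Bryua Sector.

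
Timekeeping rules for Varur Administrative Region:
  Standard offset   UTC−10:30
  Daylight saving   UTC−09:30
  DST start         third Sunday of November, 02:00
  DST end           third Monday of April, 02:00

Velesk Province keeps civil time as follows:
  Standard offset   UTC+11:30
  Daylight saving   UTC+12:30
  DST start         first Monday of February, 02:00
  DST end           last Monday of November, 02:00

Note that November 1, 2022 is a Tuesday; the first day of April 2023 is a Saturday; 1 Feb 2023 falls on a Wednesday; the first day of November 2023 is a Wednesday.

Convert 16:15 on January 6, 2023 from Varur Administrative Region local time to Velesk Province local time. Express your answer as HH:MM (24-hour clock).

1 November 2022 is a Tuesday, so the first Sunday is November 6 and the third is November 20.
1 April 2023 is a Saturday, so the first Monday is April 3 and the third is April 17.
January 6, 2023 lies within the daylight-saving period (20 November 2022 – 17 April 2023), so Varur Administrative Region is on daylight time, UTC−09:30.
16:15 Varur Administrative Region + 9h30m = 01:45 UTC (rolling into the next day, 7 January 2023).
1 February 2023 is a Wednesday, so the first Monday is February 6.
1 November 2023 is a Wednesday, so Mondays fall on 6, 13, 20, 27; the last is November 27.
At the standard offset (UTC+11:30), 01:45 UTC + 11h30m = 13:15 Velesk Province standard time.
The standard-time date in Velesk Province, January 7, 2023, does not fall between 6 February and 27 November, so daylight saving is not in effect and Velesk Province is at UTC+11:30.
01:45 UTC + 11h30m = 13:15 Velesk Province.

13:15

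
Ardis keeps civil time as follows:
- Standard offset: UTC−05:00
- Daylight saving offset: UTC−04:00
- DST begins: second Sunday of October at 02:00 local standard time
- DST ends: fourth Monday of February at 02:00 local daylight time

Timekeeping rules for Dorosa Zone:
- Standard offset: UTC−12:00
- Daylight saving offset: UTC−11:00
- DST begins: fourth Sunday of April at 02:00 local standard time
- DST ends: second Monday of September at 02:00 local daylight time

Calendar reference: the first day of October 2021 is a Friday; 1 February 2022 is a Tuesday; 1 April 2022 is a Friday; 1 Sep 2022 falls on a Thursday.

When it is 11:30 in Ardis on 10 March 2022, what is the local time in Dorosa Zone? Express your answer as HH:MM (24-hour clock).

04:30

1 October 2021 is a Friday, so the first Sunday is October 3 and the second is October 10.
1 February 2022 is a Tuesday, so the first Monday is February 7 and the fourth is February 28.
Daylight saving runs 10 October 2021 – 28 February 2022; 10 March 2022 is outside that window, so Ardis is on standard time at UTC−05:00.
11:30 Ardis + 5h = 16:30 UTC.
1 April 2022 is a Friday, so the first Sunday is April 3 and the fourth is April 24.
1 September 2022 is a Thursday, so the first Monday is September 5 and the second is September 12.
At the standard offset (UTC−12:00), 16:30 UTC − 12h = 04:30 Dorosa Zone standard time.
The standard-time date in Dorosa Zone, 10 March 2022, is outside the daylight-saving period (24 April – 12 September), so Dorosa Zone is on standard time, UTC−12:00.
16:30 UTC − 12h = 04:30 Dorosa Zone.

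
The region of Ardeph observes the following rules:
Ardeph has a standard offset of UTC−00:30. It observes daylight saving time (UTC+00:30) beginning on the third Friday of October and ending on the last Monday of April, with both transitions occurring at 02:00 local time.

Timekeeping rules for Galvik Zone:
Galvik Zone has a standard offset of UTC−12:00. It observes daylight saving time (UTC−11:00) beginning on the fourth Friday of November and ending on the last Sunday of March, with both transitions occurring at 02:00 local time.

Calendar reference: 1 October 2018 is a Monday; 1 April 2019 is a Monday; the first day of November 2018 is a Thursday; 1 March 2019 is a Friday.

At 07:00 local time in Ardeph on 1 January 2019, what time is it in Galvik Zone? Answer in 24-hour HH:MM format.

1 October 2018 is a Monday, so the first Friday is October 5 and the third is October 19.
1 April 2019 is a Monday, so Mondays fall on 1, 8, 15, 22, 29; the last is April 29.
1 January 2019 lies within the daylight-saving period (19 October 2018 – 29 April 2019), so Ardeph is on daylight time, UTC+00:30.
07:00 Ardeph − 0h30m = 06:30 UTC.
1 November 2018 is a Thursday, so the first Friday is November 2 and the fourth is November 23.
1 March 2019 is a Friday, so Sundays fall on 3, 10, 17, 24, 31; the last is March 31.
At the standard offset (UTC−12:00), 06:30 UTC − 12h = 18:30 Galvik Zone standard time (rolling into the previous day, 31 December 2018).
The standard-time date in Galvik Zone, 31 December 2018, falls between 23 November 2018 and 31 March 2019, so daylight saving is in effect and Galvik Zone is at UTC−11:00.
06:30 UTC − 11h = 19:30 Galvik Zone (rolling into the previous day, 31 December 2018).

19:30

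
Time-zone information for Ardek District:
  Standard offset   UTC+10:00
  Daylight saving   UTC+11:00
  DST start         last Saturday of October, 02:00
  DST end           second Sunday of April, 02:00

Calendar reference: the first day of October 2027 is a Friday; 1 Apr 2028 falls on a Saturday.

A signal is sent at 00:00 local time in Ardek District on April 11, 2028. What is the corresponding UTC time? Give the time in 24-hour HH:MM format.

1 October 2027 is a Friday, so Saturdays fall on 2, 9, 16, 23, 30; the last is October 30.
1 April 2028 is a Saturday, so the first Sunday is April 2 and the second is April 9.
April 11, 2028 does not fall between 30 October 2027 and 9 April 2028, so daylight saving is not in effect and Ardek District is at UTC+10:00.
00:00 local − 10h = 14:00 UTC (rolling into the previous day, 10 April 2028).

14:00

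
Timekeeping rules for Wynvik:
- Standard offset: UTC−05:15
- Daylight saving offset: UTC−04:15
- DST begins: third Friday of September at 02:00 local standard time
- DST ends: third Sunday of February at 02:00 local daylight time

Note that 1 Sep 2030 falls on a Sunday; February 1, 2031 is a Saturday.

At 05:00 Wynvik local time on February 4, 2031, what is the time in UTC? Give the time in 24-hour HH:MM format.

09:15

1 September 2030 is a Sunday, so the first Friday is September 6 and the third is September 20.
1 February 2031 is a Saturday, so the first Sunday is February 2 and the third is February 16.
February 4, 2031 falls between 20 September 2030 and 16 February 2031, so daylight saving is in effect and Wynvik is at UTC−04:15.
05:00 local + 4h15m = 09:15 UTC.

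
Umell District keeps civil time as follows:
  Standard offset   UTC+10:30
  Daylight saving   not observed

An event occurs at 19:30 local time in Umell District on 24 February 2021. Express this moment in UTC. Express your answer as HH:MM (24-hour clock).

09:00

Umell District has no daylight saving, so its offset is UTC+10:30 year-round.
19:30 local − 10h30m = 09:00 UTC.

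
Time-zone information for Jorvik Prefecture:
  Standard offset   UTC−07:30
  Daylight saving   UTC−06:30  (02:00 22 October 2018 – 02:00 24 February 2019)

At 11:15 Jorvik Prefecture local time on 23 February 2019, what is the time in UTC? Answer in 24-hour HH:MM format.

Daylight saving runs 22 October 2018 – 24 February 2019; 23 February 2019 is inside that window, so Jorvik Prefecture is at UTC−06:30.
11:15 local + 6h30m = 17:45 UTC.

17:45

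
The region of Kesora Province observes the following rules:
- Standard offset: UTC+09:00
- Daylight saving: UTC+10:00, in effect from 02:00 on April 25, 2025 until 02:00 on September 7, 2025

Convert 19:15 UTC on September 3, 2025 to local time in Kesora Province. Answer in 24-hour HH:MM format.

At the standard offset (UTC+09:00), 19:15 UTC + 9h = 04:15 Kesora Province standard time (rolling into the next day, 4 September 2025).
The standard-time date in Kesora Province, September 4, 2025, falls between 25 April and 7 September, so daylight saving is in effect and Kesora Province is at UTC+10:00.
19:15 UTC + 10h = 05:15 local (rolling into the next day, 4 September 2025).

05:15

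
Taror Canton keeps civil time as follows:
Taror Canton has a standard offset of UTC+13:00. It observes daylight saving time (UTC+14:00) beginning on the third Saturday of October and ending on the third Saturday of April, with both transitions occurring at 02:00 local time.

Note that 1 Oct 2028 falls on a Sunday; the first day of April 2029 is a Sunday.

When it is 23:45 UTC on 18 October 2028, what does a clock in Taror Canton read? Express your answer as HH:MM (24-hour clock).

1 October 2028 is a Sunday, so the first Saturday is October 7 and the third is October 21.
1 April 2029 is a Sunday, so the first Saturday is April 7 and the third is April 21.
At the standard offset (UTC+13:00), 23:45 UTC + 13h = 12:45 Taror Canton standard time (rolling into the next day, 19 October 2028).
The standard-time date in Taror Canton, 19 October 2028, does not fall between 21 October 2028 and 21 April 2029, so daylight saving is not in effect and Taror Canton is at UTC+13:00.
23:45 UTC + 13h = 12:45 local (rolling into the next day, 19 October 2028).

12:45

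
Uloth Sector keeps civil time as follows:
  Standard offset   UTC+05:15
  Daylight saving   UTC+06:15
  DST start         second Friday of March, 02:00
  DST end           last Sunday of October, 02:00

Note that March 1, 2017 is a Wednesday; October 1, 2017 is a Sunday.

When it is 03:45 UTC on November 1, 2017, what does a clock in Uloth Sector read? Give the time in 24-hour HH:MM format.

1 March 2017 is a Wednesday, so the first Friday is March 3 and the second is March 10.
1 October 2017 is a Sunday, so Sundays fall on 1, 8, 15, 22, 29; the last is October 29.
At the standard offset (UTC+05:15), 03:45 UTC + 5h15m = 09:00 Uloth Sector standard time.
Daylight saving runs 10 March – 29 October; the standard-time date in Uloth Sector, November 1, 2017, is outside that window, so Uloth Sector is on standard time at UTC+05:15.
03:45 UTC + 5h15m = 09:00 local.

09:00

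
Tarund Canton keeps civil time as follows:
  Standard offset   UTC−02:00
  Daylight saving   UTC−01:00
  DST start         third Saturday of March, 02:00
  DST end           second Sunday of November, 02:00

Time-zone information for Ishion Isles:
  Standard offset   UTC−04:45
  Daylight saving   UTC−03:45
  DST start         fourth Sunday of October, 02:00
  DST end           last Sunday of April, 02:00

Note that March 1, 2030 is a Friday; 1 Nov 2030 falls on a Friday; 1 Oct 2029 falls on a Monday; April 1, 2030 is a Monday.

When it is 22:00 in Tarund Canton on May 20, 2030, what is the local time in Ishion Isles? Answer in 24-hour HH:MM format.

18:15

1 March 2030 is a Friday, so the first Saturday is March 2 and the third is March 16.
1 November 2030 is a Friday, so the first Sunday is November 3 and the second is November 10.
Daylight saving runs 16 March – 10 November; May 20, 2030 is inside that window, so Tarund Canton is at UTC−01:00.
22:00 Tarund Canton + 1h = 23:00 UTC.
1 October 2029 is a Monday, so the first Sunday is October 7 and the fourth is October 28.
1 April 2030 is a Monday, so Sundays fall on 7, 14, 21, 28; the last is April 28.
At the standard offset (UTC−04:45), 23:00 UTC − 4h45m = 18:15 Ishion Isles standard time.
Daylight saving runs 28 October 2029 – 28 April 2030; the standard-time date in Ishion Isles, May 20, 2030, is outside that window, so Ishion Isles is on standard time at UTC−04:45.
23:00 UTC − 4h45m = 18:15 Ishion Isles.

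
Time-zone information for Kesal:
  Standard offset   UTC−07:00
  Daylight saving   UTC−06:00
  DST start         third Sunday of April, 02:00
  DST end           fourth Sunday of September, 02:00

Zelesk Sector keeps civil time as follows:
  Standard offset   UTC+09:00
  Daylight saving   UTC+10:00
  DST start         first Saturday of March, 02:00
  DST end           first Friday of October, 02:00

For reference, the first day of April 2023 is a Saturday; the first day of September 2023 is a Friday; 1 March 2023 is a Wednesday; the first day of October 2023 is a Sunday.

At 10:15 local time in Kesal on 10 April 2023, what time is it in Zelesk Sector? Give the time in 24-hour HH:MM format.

1 April 2023 is a Saturday, so the first Sunday is April 2 and the third is April 16.
1 September 2023 is a Friday, so the first Sunday is September 3 and the fourth is September 24.
10 April 2023 does not fall between 16 April and 24 September, so daylight saving is not in effect and Kesal is at UTC−07:00.
10:15 Kesal + 7h = 17:15 UTC.
1 March 2023 is a Wednesday, so the first Saturday is March 4.
1 October 2023 is a Sunday, so the first Friday is October 6.
At the standard offset (UTC+09:00), 17:15 UTC + 9h = 02:15 Zelesk Sector standard time (rolling into the next day, 11 April 2023).
The standard-time date in Zelesk Sector, 11 April 2023, lies within the daylight-saving period (4 March – 6 October), so Zelesk Sector is on daylight time, UTC+10:00.
17:15 UTC + 10h = 03:15 Zelesk Sector (rolling into the next day, 11 April 2023).

03:15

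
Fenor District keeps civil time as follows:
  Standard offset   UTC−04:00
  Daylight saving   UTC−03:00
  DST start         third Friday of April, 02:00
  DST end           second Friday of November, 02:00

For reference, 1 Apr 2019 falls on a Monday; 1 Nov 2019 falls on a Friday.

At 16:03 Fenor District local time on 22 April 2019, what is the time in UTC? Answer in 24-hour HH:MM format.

1 April 2019 is a Monday, so the first Friday is April 5 and the third is April 19.
1 November 2019 is a Friday, so the first Friday is November 1 and the second is November 8.
22 April 2019 falls between 19 April and 8 November, so daylight saving is in effect and Fenor District is at UTC−03:00.
16:03 local + 3h = 19:03 UTC.

19:03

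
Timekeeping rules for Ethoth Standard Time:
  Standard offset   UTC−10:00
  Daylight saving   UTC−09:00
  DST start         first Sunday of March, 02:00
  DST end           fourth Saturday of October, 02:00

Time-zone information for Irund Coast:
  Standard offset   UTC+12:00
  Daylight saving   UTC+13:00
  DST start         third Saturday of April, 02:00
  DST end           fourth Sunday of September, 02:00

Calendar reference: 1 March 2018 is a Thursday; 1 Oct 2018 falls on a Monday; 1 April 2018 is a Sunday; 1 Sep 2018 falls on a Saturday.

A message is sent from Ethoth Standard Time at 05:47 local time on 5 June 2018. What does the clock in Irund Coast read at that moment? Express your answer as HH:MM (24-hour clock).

1 March 2018 is a Thursday, so the first Sunday is March 4.
1 October 2018 is a Monday, so the first Saturday is October 6 and the fourth is October 27.
5 June 2018 lies within the daylight-saving period (4 March – 27 October), so Ethoth Standard Time is on daylight time, UTC−09:00.
05:47 Ethoth Standard Time + 9h = 14:47 UTC.
1 April 2018 is a Sunday, so the first Saturday is April 7 and the third is April 21.
1 September 2018 is a Saturday, so the first Sunday is September 2 and the fourth is September 23.
At the standard offset (UTC+12:00), 14:47 UTC + 12h = 02:47 Irund Coast standard time (rolling into the next day, 6 June 2018).
Daylight saving runs 21 April – 23 September; the standard-time date in Irund Coast, 6 June 2018, is inside that window, so Irund Coast is at UTC+13:00.
14:47 UTC + 13h = 03:47 Irund Coast (rolling into the next day, 6 June 2018).

03:47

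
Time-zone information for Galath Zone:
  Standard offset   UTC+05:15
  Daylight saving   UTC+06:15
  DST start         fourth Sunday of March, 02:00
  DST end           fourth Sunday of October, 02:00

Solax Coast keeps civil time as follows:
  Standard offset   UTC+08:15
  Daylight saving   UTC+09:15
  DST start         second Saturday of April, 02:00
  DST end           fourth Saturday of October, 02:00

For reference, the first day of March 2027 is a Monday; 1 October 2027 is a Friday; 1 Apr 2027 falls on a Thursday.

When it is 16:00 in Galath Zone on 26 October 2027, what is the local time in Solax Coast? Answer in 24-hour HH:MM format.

19:00

1 March 2027 is a Monday, so the first Sunday is March 7 and the fourth is March 28.
1 October 2027 is a Friday, so the first Sunday is October 3 and the fourth is October 24.
Daylight saving runs 28 March – 24 October; 26 October 2027 is outside that window, so Galath Zone is on standard time at UTC+05:15.
16:00 Galath Zone − 5h15m = 10:45 UTC.
1 April 2027 is a Thursday, so the first Saturday is April 3 and the second is April 10.
1 October 2027 is a Friday, so the first Saturday is October 2 and the fourth is October 23.
At the standard offset (UTC+08:15), 10:45 UTC + 8h15m = 19:00 Solax Coast standard time.
The standard-time date in Solax Coast, 26 October 2027, is outside the daylight-saving period (10 April – 23 October), so Solax Coast is on standard time, UTC+08:15.
10:45 UTC + 8h15m = 19:00 Solax Coast.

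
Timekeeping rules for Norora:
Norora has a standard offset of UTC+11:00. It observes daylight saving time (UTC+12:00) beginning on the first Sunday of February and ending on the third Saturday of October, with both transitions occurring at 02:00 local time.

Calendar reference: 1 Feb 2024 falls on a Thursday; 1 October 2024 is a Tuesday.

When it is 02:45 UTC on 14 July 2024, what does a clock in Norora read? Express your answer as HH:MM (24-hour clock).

14:45

1 February 2024 is a Thursday, so the first Sunday is February 4.
1 October 2024 is a Tuesday, so the first Saturday is October 5 and the third is October 19.
At the standard offset (UTC+11:00), 02:45 UTC + 11h = 13:45 Norora standard time.
Daylight saving runs 4 February – 19 October; the standard-time date in Norora, 14 July 2024, is inside that window, so Norora is at UTC+12:00.
02:45 UTC + 12h = 14:45 local.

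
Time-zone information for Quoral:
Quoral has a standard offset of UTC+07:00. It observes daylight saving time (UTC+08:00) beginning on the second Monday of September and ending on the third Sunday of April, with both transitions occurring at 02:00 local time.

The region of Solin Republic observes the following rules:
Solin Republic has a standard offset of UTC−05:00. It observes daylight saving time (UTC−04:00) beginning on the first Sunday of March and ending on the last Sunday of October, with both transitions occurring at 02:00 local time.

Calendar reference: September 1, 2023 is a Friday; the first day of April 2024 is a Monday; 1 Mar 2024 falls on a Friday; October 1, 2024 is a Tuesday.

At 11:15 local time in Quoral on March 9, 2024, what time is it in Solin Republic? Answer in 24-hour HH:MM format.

23:15

1 September 2023 is a Friday, so the first Monday is September 4 and the second is September 11.
1 April 2024 is a Monday, so the first Sunday is April 7 and the third is April 21.
March 9, 2024 lies within the daylight-saving period (11 September 2023 – 21 April 2024), so Quoral is on daylight time, UTC+08:00.
11:15 Quoral − 8h = 03:15 UTC.
1 March 2024 is a Friday, so the first Sunday is March 3.
1 October 2024 is a Tuesday, so Sundays fall on 6, 13, 20, 27; the last is October 27.
At the standard offset (UTC−05:00), 03:15 UTC − 5h = 22:15 Solin Republic standard time (rolling into the previous day, 8 March 2024).
The standard-time date in Solin Republic, March 8, 2024, lies within the daylight-saving period (3 March – 27 October), so Solin Republic is on daylight time, UTC−04:00.
03:15 UTC − 4h = 23:15 Solin Republic (rolling into the previous day, 8 March 2024).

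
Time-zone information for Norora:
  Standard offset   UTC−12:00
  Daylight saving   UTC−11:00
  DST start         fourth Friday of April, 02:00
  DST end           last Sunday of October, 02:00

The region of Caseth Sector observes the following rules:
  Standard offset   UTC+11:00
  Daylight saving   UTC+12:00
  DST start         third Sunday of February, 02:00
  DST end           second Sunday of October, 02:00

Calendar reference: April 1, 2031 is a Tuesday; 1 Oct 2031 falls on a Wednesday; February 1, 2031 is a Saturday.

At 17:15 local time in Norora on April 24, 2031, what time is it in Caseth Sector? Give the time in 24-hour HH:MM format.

1 April 2031 is a Tuesday, so the first Friday is April 4 and the fourth is April 25.
1 October 2031 is a Wednesday, so Sundays fall on 5, 12, 19, 26; the last is October 26.
Daylight saving runs 25 April – 26 October; April 24, 2031 is outside that window, so Norora is on standard time at UTC−12:00.
17:15 Norora + 12h = 05:15 UTC (rolling into the next day, 25 April 2031).
1 February 2031 is a Saturday, so the first Sunday is February 2 and the third is February 16.
1 October 2031 is a Wednesday, so the first Sunday is October 5 and the second is October 12.
At the standard offset (UTC+11:00), 05:15 UTC + 11h = 16:15 Caseth Sector standard time.
The standard-time date in Caseth Sector, April 25, 2031, falls between 16 February and 12 October, so daylight saving is in effect and Caseth Sector is at UTC+12:00.
05:15 UTC + 12h = 17:15 Caseth Sector.

17:15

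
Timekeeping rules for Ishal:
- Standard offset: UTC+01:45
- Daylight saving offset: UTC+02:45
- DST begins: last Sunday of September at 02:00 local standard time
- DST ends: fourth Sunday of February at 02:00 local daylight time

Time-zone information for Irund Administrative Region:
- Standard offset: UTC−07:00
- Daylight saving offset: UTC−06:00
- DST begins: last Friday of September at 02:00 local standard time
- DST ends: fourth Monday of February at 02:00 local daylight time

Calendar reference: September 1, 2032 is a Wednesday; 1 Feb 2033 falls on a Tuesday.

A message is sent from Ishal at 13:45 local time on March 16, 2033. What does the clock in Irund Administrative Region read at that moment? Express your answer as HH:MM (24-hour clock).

05:00

1 September 2032 is a Wednesday, so Sundays fall on 5, 12, 19, 26; the last is September 26.
1 February 2033 is a Tuesday, so the first Sunday is February 6 and the fourth is February 27.
March 16, 2033 is outside the daylight-saving period (26 September 2032 – 27 February 2033), so Ishal is on standard time, UTC+01:45.
13:45 Ishal − 1h45m = 12:00 UTC.
1 September 2032 is a Wednesday, so Fridays fall on 3, 10, 17, 24; the last is September 24.
1 February 2033 is a Tuesday, so the first Monday is February 7 and the fourth is February 28.
At the standard offset (UTC−07:00), 12:00 UTC − 7h = 05:00 Irund Administrative Region standard time.
Daylight saving runs 24 September 2032 – 28 February 2033; the standard-time date in Irund Administrative Region, March 16, 2033, is outside that window, so Irund Administrative Region is on standard time at UTC−07:00.
12:00 UTC − 7h = 05:00 Irund Administrative Region.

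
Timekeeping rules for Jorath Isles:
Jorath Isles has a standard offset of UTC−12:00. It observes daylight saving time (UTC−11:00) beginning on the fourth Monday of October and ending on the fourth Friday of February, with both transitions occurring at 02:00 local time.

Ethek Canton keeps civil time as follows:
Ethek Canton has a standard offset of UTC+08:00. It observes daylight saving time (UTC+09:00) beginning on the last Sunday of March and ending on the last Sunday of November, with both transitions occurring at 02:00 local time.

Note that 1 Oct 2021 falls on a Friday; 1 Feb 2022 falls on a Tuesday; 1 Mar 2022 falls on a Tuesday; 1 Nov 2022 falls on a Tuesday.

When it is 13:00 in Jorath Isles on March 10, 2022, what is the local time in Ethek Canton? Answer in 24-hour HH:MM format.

09:00

1 October 2021 is a Friday, so the first Monday is October 4 and the fourth is October 25.
1 February 2022 is a Tuesday, so the first Friday is February 4 and the fourth is February 25.
March 10, 2022 does not fall between 25 October 2021 and 25 February 2022, so daylight saving is not in effect and Jorath Isles is at UTC−12:00.
13:00 Jorath Isles + 12h = 01:00 UTC (rolling into the next day, 11 March 2022).
1 March 2022 is a Tuesday, so Sundays fall on 6, 13, 20, 27; the last is March 27.
1 November 2022 is a Tuesday, so Sundays fall on 6, 13, 20, 27; the last is November 27.
At the standard offset (UTC+08:00), 01:00 UTC + 8h = 09:00 Ethek Canton standard time.
Daylight saving runs 27 March – 27 November; the standard-time date in Ethek Canton, March 11, 2022, is outside that window, so Ethek Canton is on standard time at UTC+08:00.
01:00 UTC + 8h = 09:00 Ethek Canton.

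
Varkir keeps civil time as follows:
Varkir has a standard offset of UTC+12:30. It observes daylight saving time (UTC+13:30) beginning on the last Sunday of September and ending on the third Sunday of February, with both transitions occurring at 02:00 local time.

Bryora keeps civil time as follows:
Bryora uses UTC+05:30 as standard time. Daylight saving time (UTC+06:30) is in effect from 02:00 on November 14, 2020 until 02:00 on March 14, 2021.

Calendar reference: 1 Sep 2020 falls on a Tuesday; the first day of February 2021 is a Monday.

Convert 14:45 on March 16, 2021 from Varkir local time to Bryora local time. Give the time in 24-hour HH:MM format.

07:45

1 September 2020 is a Tuesday, so Sundays fall on 6, 13, 20, 27; the last is September 27.
1 February 2021 is a Monday, so the first Sunday is February 7 and the third is February 21.
March 16, 2021 is outside the daylight-saving period (27 September 2020 – 21 February 2021), so Varkir is on standard time, UTC+12:30.
14:45 Varkir − 12h30m = 02:15 UTC.
At the standard offset (UTC+05:30), 02:15 UTC + 5h30m = 07:45 Bryora standard time.
The standard-time date in Bryora, March 16, 2021, is outside the daylight-saving period (14 November 2020 – 14 March 2021), so Bryora is on standard time, UTC+05:30.
02:15 UTC + 5h30m = 07:45 Bryora.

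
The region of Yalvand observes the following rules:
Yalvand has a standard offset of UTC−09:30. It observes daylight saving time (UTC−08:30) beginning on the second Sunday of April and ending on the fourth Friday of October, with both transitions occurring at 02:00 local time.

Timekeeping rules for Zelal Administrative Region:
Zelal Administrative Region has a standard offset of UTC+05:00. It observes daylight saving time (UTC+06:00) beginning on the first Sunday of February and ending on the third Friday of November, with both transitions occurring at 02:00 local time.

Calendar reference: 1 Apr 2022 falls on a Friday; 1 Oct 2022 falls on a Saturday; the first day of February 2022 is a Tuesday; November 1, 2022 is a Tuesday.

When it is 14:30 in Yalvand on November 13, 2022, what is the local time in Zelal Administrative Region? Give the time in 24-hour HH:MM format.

1 April 2022 is a Friday, so the first Sunday is April 3 and the second is April 10.
1 October 2022 is a Saturday, so the first Friday is October 7 and the fourth is October 28.
November 13, 2022 is outside the daylight-saving period (10 April – 28 October), so Yalvand is on standard time, UTC−09:30.
14:30 Yalvand + 9h30m = 00:00 UTC (rolling into the next day, 14 November 2022).
1 February 2022 is a Tuesday, so the first Sunday is February 6.
1 November 2022 is a Tuesday, so the first Friday is November 4 and the third is November 18.
At the standard offset (UTC+05:00), 00:00 UTC + 5h = 05:00 Zelal Administrative Region standard time.
Daylight saving runs 6 February – 18 November; the standard-time date in Zelal Administrative Region, November 14, 2022, is inside that window, so Zelal Administrative Region is at UTC+06:00.
00:00 UTC + 6h = 06:00 Zelal Administrative Region.

06:00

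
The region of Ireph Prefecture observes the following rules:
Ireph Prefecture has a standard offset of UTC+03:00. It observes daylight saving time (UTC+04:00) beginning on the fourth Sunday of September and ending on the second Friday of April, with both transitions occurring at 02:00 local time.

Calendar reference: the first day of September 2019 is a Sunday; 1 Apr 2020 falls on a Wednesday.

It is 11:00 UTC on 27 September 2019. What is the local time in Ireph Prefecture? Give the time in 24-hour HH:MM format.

1 September 2019 is a Sunday, so the first Sunday is September 1 and the fourth is September 22.
1 April 2020 is a Wednesday, so the first Friday is April 3 and the second is April 10.
At the standard offset (UTC+03:00), 11:00 UTC + 3h = 14:00 Ireph Prefecture standard time.
The standard-time date in Ireph Prefecture, 27 September 2019, falls between 22 September 2019 and 10 April 2020, so daylight saving is in effect and Ireph Prefecture is at UTC+04:00.
11:00 UTC + 4h = 15:00 local.

15:00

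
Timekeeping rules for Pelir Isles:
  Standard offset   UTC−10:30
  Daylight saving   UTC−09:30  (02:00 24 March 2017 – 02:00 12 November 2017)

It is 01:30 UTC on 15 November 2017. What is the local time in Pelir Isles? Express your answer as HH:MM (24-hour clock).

At the standard offset (UTC−10:30), 01:30 UTC − 10h30m = 15:00 Pelir Isles standard time (rolling into the previous day, 14 November 2017).
The standard-time date in Pelir Isles, 14 November 2017, is outside the daylight-saving period (24 March – 12 November), so Pelir Isles is on standard time, UTC−10:30.
01:30 UTC − 10h30m = 15:00 local (rolling into the previous day, 14 November 2017).

15:00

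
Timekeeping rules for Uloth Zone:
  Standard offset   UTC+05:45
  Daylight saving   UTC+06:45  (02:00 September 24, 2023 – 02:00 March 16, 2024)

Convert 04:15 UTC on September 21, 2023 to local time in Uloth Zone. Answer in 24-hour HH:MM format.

At the standard offset (UTC+05:45), 04:15 UTC + 5h45m = 10:00 Uloth Zone standard time.
Daylight saving runs 24 September 2023 – 16 March 2024; the standard-time date in Uloth Zone, September 21, 2023, is outside that window, so Uloth Zone is on standard time at UTC+05:45.
04:15 UTC + 5h45m = 10:00 local.

10:00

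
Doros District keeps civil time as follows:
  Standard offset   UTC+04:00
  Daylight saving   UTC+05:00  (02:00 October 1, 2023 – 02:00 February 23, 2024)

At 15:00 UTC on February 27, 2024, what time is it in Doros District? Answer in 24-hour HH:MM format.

At the standard offset (UTC+04:00), 15:00 UTC + 4h = 19:00 Doros District standard time.
The standard-time date in Doros District, February 27, 2024, is outside the daylight-saving period (1 October 2023 – 23 February 2024), so Doros District is on standard time, UTC+04:00.
15:00 UTC + 4h = 19:00 local.

19:00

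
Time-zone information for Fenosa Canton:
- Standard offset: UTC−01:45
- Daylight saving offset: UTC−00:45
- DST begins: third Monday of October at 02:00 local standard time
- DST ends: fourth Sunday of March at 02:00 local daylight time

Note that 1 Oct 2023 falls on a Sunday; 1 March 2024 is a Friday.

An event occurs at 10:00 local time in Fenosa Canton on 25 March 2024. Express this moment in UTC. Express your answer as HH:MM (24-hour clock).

1 October 2023 is a Sunday, so the first Monday is October 2 and the third is October 16.
1 March 2024 is a Friday, so the first Sunday is March 3 and the fourth is March 24.
Daylight saving runs 16 October 2023 – 24 March 2024; 25 March 2024 is outside that window, so Fenosa Canton is on standard time at UTC−01:45.
10:00 local + 1h45m = 11:45 UTC.

11:45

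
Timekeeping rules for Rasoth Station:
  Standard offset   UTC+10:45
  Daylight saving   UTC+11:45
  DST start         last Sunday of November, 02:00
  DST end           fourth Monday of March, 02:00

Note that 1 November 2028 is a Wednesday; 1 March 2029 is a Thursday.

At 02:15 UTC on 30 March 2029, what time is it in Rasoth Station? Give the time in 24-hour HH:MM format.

1 November 2028 is a Wednesday, so Sundays fall on 5, 12, 19, 26; the last is November 26.
1 March 2029 is a Thursday, so the first Monday is March 5 and the fourth is March 26.
At the standard offset (UTC+10:45), 02:15 UTC + 10h45m = 13:00 Rasoth Station standard time.
The standard-time date in Rasoth Station, 30 March 2029, does not fall between 26 November 2028 and 26 March 2029, so daylight saving is not in effect and Rasoth Station is at UTC+10:45.
02:15 UTC + 10h45m = 13:00 local.

13:00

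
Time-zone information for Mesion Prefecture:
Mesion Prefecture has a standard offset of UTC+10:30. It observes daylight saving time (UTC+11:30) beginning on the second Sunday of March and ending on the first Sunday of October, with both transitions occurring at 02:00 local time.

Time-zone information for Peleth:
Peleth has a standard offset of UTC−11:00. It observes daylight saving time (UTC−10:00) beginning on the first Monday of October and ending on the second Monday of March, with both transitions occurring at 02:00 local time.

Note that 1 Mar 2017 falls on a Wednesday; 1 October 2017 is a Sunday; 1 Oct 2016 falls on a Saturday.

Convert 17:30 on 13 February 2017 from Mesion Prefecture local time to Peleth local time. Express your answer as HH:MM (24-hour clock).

21:00

1 March 2017 is a Wednesday, so the first Sunday is March 5 and the second is March 12.
1 October 2017 is a Sunday, so the first Sunday is October 1.
Daylight saving runs 12 March – 1 October; 13 February 2017 is outside that window, so Mesion Prefecture is on standard time at UTC+10:30.
17:30 Mesion Prefecture − 10h30m = 07:00 UTC.
1 October 2016 is a Saturday, so the first Monday is October 3.
1 March 2017 is a Wednesday, so the first Monday is March 6 and the second is March 13.
At the standard offset (UTC−11:00), 07:00 UTC − 11h = 20:00 Peleth standard time (rolling into the previous day, 12 February 2017).
Daylight saving runs 3 October 2016 – 13 March 2017; the standard-time date in Peleth, 12 February 2017, is inside that window, so Peleth is at UTC−10:00.
07:00 UTC − 10h = 21:00 Peleth (rolling into the previous day, 12 February 2017).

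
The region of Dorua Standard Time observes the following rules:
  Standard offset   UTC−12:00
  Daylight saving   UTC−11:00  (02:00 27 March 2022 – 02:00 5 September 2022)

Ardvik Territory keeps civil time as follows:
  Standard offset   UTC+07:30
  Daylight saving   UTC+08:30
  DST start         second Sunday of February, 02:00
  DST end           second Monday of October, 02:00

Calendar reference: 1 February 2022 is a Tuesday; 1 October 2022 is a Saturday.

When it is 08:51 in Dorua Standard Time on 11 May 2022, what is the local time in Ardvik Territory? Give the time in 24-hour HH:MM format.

11 May 2022 lies within the daylight-saving period (27 March – 5 September), so Dorua Standard Time is on daylight time, UTC−11:00.
08:51 Dorua Standard Time + 11h = 19:51 UTC.
1 February 2022 is a Tuesday, so the first Sunday is February 6 and the second is February 13.
1 October 2022 is a Saturday, so the first Monday is October 3 and the second is October 10.
At the standard offset (UTC+07:30), 19:51 UTC + 7h30m = 03:21 Ardvik Territory standard time (rolling into the next day, 12 May 2022).
The standard-time date in Ardvik Territory, 12 May 2022, lies within the daylight-saving period (13 February – 10 October), so Ardvik Territory is on daylight time, UTC+08:30.
19:51 UTC + 8h30m = 04:21 Ardvik Territory (rolling into the next day, 12 May 2022).

04:21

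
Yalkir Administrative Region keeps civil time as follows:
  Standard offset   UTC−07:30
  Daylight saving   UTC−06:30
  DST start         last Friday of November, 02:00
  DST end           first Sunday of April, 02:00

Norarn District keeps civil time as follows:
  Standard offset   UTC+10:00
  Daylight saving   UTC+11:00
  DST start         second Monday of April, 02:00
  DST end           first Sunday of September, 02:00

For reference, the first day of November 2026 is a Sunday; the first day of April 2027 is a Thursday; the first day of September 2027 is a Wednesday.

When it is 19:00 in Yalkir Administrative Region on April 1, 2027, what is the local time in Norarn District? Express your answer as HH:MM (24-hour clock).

11:30

1 November 2026 is a Sunday, so Fridays fall on 6, 13, 20, 27; the last is November 27.
1 April 2027 is a Thursday, so the first Sunday is April 4.
April 1, 2027 lies within the daylight-saving period (27 November 2026 – 4 April 2027), so Yalkir Administrative Region is on daylight time, UTC−06:30.
19:00 Yalkir Administrative Region + 6h30m = 01:30 UTC (rolling into the next day, 2 April 2027).
1 April 2027 is a Thursday, so the first Monday is April 5 and the second is April 12.
1 September 2027 is a Wednesday, so the first Sunday is September 5.
At the standard offset (UTC+10:00), 01:30 UTC + 10h = 11:30 Norarn District standard time.
The standard-time date in Norarn District, April 2, 2027, is outside the daylight-saving period (12 April – 5 September), so Norarn District is on standard time, UTC+10:00.
01:30 UTC + 10h = 11:30 Norarn District.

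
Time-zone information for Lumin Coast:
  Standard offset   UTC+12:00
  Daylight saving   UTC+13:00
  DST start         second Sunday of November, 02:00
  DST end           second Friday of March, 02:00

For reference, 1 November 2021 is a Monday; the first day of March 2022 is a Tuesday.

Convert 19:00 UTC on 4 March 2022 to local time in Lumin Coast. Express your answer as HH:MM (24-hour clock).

1 November 2021 is a Monday, so the first Sunday is November 7 and the second is November 14.
1 March 2022 is a Tuesday, so the first Friday is March 4 and the second is March 11.
At the standard offset (UTC+12:00), 19:00 UTC + 12h = 07:00 Lumin Coast standard time (rolling into the next day, 5 March 2022).
The standard-time date in Lumin Coast, 5 March 2022, falls between 14 November 2021 and 11 March 2022, so daylight saving is in effect and Lumin Coast is at UTC+13:00.
19:00 UTC + 13h = 08:00 local (rolling into the next day, 5 March 2022).

08:00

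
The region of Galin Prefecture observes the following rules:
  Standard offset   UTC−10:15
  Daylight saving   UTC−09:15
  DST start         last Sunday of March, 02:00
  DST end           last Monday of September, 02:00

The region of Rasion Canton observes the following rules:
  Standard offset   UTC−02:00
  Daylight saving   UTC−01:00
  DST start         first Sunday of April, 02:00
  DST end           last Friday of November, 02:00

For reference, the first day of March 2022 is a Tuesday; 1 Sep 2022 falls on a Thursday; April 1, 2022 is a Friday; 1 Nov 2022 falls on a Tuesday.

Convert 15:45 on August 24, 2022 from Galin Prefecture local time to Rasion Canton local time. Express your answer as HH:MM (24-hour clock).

00:00

1 March 2022 is a Tuesday, so Sundays fall on 6, 13, 20, 27; the last is March 27.
1 September 2022 is a Thursday, so Mondays fall on 5, 12, 19, 26; the last is September 26.
August 24, 2022 falls between 27 March and 26 September, so daylight saving is in effect and Galin Prefecture is at UTC−09:15.
15:45 Galin Prefecture + 9h15m = 01:00 UTC (rolling into the next day, 25 August 2022).
1 April 2022 is a Friday, so the first Sunday is April 3.
1 November 2022 is a Tuesday, so Fridays fall on 4, 11, 18, 25; the last is November 25.
At the standard offset (UTC−02:00), 01:00 UTC − 2h = 23:00 Rasion Canton standard time (rolling into the previous day, 24 August 2022).
The standard-time date in Rasion Canton, August 24, 2022, lies within the daylight-saving period (3 April – 25 November), so Rasion Canton is on daylight time, UTC−01:00.
01:00 UTC − 1h = 00:00 Rasion Canton.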